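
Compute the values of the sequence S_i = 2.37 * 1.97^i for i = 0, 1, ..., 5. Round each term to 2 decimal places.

This is a geometric sequence.
i=0: S_0 = 2.37 * 1.97^0 = 2.37
i=1: S_1 = 2.37 * 1.97^1 ≈ 4.67
i=2: S_2 = 2.37 * 1.97^2 ≈ 9.2
i=3: S_3 = 2.37 * 1.97^3 ≈ 18.12
i=4: S_4 = 2.37 * 1.97^4 ≈ 35.7
i=5: S_5 = 2.37 * 1.97^5 ≈ 70.32
The first 6 terms are: [2.37, 4.67, 9.2, 18.12, 35.7, 70.32]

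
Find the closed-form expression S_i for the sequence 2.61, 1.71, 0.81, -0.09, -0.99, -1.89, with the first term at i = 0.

Check differences: 1.71 - 2.61 = -0.9
0.81 - 1.71 = -0.9
Common difference d = -0.9.
First term a = 2.61.
Formula: S_i = 2.61 - 0.90*i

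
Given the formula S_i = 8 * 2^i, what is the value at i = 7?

S_7 = 8 * 2^7 = 8 * 128 = 1024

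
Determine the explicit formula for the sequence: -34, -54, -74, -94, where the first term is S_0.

Check differences: -54 - -34 = -20
-74 - -54 = -20
Common difference d = -20.
First term a = -34.
Formula: S_i = -34 - 20*i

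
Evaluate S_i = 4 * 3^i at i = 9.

S_9 = 4 * 3^9 = 4 * 19683 = 78732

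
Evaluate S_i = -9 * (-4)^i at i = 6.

S_6 = -9 * (-4)^6 = -9 * 4096 = -36864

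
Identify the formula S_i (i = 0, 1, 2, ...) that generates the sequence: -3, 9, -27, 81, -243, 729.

Check ratios: 9 / -3 = -3.0
Common ratio r = -3.
First term a = -3.
Formula: S_i = -3 * (-3)^i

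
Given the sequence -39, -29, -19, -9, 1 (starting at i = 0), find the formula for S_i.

Check differences: -29 - -39 = 10
-19 - -29 = 10
Common difference d = 10.
First term a = -39.
Formula: S_i = -39 + 10*i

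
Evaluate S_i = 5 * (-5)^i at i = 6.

S_6 = 5 * (-5)^6 = 5 * 15625 = 78125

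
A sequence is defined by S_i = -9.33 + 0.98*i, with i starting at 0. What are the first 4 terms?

This is an arithmetic sequence.
i=0: S_0 = -9.33 + 0.98*0 = -9.33
i=1: S_1 = -9.33 + 0.98*1 = -8.35
i=2: S_2 = -9.33 + 0.98*2 = -7.37
i=3: S_3 = -9.33 + 0.98*3 = -6.39
The first 4 terms are: [-9.33, -8.35, -7.37, -6.39]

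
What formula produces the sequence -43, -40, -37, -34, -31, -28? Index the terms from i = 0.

Check differences: -40 - -43 = 3
-37 - -40 = 3
Common difference d = 3.
First term a = -43.
Formula: S_i = -43 + 3*i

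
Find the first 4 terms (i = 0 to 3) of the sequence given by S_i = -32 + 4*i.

This is an arithmetic sequence.
i=0: S_0 = -32 + 4*0 = -32
i=1: S_1 = -32 + 4*1 = -28
i=2: S_2 = -32 + 4*2 = -24
i=3: S_3 = -32 + 4*3 = -20
The first 4 terms are: [-32, -28, -24, -20]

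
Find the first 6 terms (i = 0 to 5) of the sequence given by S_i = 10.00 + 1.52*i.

This is an arithmetic sequence.
i=0: S_0 = 10.0 + 1.52*0 = 10.0
i=1: S_1 = 10.0 + 1.52*1 = 11.52
i=2: S_2 = 10.0 + 1.52*2 = 13.04
i=3: S_3 = 10.0 + 1.52*3 = 14.56
i=4: S_4 = 10.0 + 1.52*4 = 16.08
i=5: S_5 = 10.0 + 1.52*5 = 17.6
The first 6 terms are: [10.0, 11.52, 13.04, 14.56, 16.08, 17.6]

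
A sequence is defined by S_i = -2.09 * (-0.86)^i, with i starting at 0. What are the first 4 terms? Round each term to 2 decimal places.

This is a geometric sequence.
i=0: S_0 = -2.09 * (-0.86)^0 = -2.09
i=1: S_1 = -2.09 * (-0.86)^1 ≈ 1.8
i=2: S_2 = -2.09 * (-0.86)^2 ≈ -1.55
i=3: S_3 = -2.09 * (-0.86)^3 ≈ 1.33
The first 4 terms are: [-2.09, 1.8, -1.55, 1.33]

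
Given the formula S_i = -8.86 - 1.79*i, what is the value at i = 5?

S_5 = -8.86 + -1.79*5 = -8.86 + -8.95 = -17.81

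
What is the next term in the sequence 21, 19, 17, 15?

Differences: 19 - 21 = -2
This is an arithmetic sequence with common difference d = -2.
Next term = 15 + -2 = 13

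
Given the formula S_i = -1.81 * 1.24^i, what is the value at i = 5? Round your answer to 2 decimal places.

S_5 = -1.81 * 1.24^5 ≈ -1.81 * 2.9316 ≈ -5.31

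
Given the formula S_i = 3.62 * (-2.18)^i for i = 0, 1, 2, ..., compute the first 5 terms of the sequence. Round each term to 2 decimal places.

This is a geometric sequence.
i=0: S_0 = 3.62 * (-2.18)^0 = 3.62
i=1: S_1 = 3.62 * (-2.18)^1 ≈ -7.89
i=2: S_2 = 3.62 * (-2.18)^2 ≈ 17.2
i=3: S_3 = 3.62 * (-2.18)^3 ≈ -37.5
i=4: S_4 = 3.62 * (-2.18)^4 ≈ 81.76
The first 5 terms are: [3.62, -7.89, 17.2, -37.5, 81.76]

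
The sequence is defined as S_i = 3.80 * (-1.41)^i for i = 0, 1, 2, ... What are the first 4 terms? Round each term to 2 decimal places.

This is a geometric sequence.
i=0: S_0 = 3.8 * (-1.41)^0 = 3.8
i=1: S_1 = 3.8 * (-1.41)^1 ≈ -5.36
i=2: S_2 = 3.8 * (-1.41)^2 ≈ 7.55
i=3: S_3 = 3.8 * (-1.41)^3 ≈ -10.65
The first 4 terms are: [3.8, -5.36, 7.55, -10.65]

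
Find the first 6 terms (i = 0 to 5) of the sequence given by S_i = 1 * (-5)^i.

This is a geometric sequence.
i=0: S_0 = 1 * (-5)^0 = 1
i=1: S_1 = 1 * (-5)^1 = -5
i=2: S_2 = 1 * (-5)^2 = 25
i=3: S_3 = 1 * (-5)^3 = -125
i=4: S_4 = 1 * (-5)^4 = 625
i=5: S_5 = 1 * (-5)^5 = -3125
The first 6 terms are: [1, -5, 25, -125, 625, -3125]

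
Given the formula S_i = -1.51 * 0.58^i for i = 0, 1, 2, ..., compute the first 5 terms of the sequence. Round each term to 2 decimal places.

This is a geometric sequence.
i=0: S_0 = -1.51 * 0.58^0 = -1.51
i=1: S_1 = -1.51 * 0.58^1 ≈ -0.88
i=2: S_2 = -1.51 * 0.58^2 ≈ -0.51
i=3: S_3 = -1.51 * 0.58^3 ≈ -0.29
i=4: S_4 = -1.51 * 0.58^4 ≈ -0.17
The first 5 terms are: [-1.51, -0.88, -0.51, -0.29, -0.17]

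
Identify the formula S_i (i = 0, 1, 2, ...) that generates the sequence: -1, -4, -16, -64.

Check ratios: -4 / -1 = 4.0
Common ratio r = 4.
First term a = -1.
Formula: S_i = -1 * 4^i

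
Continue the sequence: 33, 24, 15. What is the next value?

Differences: 24 - 33 = -9
This is an arithmetic sequence with common difference d = -9.
Next term = 15 + -9 = 6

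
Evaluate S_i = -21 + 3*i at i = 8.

S_8 = -21 + 3*8 = -21 + 24 = 3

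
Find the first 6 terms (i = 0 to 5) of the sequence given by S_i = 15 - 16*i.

This is an arithmetic sequence.
i=0: S_0 = 15 + -16*0 = 15
i=1: S_1 = 15 + -16*1 = -1
i=2: S_2 = 15 + -16*2 = -17
i=3: S_3 = 15 + -16*3 = -33
i=4: S_4 = 15 + -16*4 = -49
i=5: S_5 = 15 + -16*5 = -65
The first 6 terms are: [15, -1, -17, -33, -49, -65]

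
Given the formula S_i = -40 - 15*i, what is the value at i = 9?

S_9 = -40 + -15*9 = -40 + -135 = -175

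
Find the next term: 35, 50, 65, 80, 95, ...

Differences: 50 - 35 = 15
This is an arithmetic sequence with common difference d = 15.
Next term = 95 + 15 = 110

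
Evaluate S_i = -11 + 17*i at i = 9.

S_9 = -11 + 17*9 = -11 + 153 = 142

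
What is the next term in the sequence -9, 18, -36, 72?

Ratios: 18 / -9 = -2.0
This is a geometric sequence with common ratio r = -2.
Next term = 72 * -2 = -144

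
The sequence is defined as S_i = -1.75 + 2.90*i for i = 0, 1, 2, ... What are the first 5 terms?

This is an arithmetic sequence.
i=0: S_0 = -1.75 + 2.9*0 = -1.75
i=1: S_1 = -1.75 + 2.9*1 = 1.15
i=2: S_2 = -1.75 + 2.9*2 = 4.05
i=3: S_3 = -1.75 + 2.9*3 = 6.95
i=4: S_4 = -1.75 + 2.9*4 = 9.85
The first 5 terms are: [-1.75, 1.15, 4.05, 6.95, 9.85]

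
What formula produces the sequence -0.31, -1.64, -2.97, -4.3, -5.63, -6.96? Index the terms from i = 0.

Check differences: -1.64 - -0.31 = -1.33
-2.97 - -1.64 = -1.33
Common difference d = -1.33.
First term a = -0.31.
Formula: S_i = -0.31 - 1.33*i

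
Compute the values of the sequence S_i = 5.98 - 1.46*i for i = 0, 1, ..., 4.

This is an arithmetic sequence.
i=0: S_0 = 5.98 + -1.46*0 = 5.98
i=1: S_1 = 5.98 + -1.46*1 = 4.52
i=2: S_2 = 5.98 + -1.46*2 = 3.06
i=3: S_3 = 5.98 + -1.46*3 = 1.6
i=4: S_4 = 5.98 + -1.46*4 = 0.14
The first 5 terms are: [5.98, 4.52, 3.06, 1.6, 0.14]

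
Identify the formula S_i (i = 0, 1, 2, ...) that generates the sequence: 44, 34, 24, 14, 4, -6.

Check differences: 34 - 44 = -10
24 - 34 = -10
Common difference d = -10.
First term a = 44.
Formula: S_i = 44 - 10*i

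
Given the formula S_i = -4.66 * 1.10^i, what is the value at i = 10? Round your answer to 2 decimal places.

S_10 = -4.66 * 1.1^10 ≈ -4.66 * 2.5937 ≈ -12.09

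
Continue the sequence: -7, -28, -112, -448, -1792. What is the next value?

Ratios: -28 / -7 = 4.0
This is a geometric sequence with common ratio r = 4.
Next term = -1792 * 4 = -7168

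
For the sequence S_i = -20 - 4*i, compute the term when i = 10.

S_10 = -20 + -4*10 = -20 + -40 = -60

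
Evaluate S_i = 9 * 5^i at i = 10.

S_10 = 9 * 5^10 = 9 * 9765625 = 87890625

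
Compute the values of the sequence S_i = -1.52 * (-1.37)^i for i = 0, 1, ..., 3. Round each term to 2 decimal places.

This is a geometric sequence.
i=0: S_0 = -1.52 * (-1.37)^0 = -1.52
i=1: S_1 = -1.52 * (-1.37)^1 ≈ 2.08
i=2: S_2 = -1.52 * (-1.37)^2 ≈ -2.85
i=3: S_3 = -1.52 * (-1.37)^3 ≈ 3.91
The first 4 terms are: [-1.52, 2.08, -2.85, 3.91]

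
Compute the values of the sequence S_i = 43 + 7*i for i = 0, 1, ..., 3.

This is an arithmetic sequence.
i=0: S_0 = 43 + 7*0 = 43
i=1: S_1 = 43 + 7*1 = 50
i=2: S_2 = 43 + 7*2 = 57
i=3: S_3 = 43 + 7*3 = 64
The first 4 terms are: [43, 50, 57, 64]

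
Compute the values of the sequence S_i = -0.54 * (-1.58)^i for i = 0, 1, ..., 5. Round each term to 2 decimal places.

This is a geometric sequence.
i=0: S_0 = -0.54 * (-1.58)^0 = -0.54
i=1: S_1 = -0.54 * (-1.58)^1 ≈ 0.85
i=2: S_2 = -0.54 * (-1.58)^2 ≈ -1.35
i=3: S_3 = -0.54 * (-1.58)^3 ≈ 2.13
i=4: S_4 = -0.54 * (-1.58)^4 ≈ -3.37
i=5: S_5 = -0.54 * (-1.58)^5 ≈ 5.32
The first 6 terms are: [-0.54, 0.85, -1.35, 2.13, -3.37, 5.32]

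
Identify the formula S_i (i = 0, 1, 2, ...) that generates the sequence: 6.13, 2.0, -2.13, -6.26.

Check differences: 2.0 - 6.13 = -4.13
-2.13 - 2.0 = -4.13
Common difference d = -4.13.
First term a = 6.13.
Formula: S_i = 6.13 - 4.13*i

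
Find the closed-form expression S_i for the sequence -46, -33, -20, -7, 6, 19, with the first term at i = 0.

Check differences: -33 - -46 = 13
-20 - -33 = 13
Common difference d = 13.
First term a = -46.
Formula: S_i = -46 + 13*i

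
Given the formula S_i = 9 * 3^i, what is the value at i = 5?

S_5 = 9 * 3^5 = 9 * 243 = 2187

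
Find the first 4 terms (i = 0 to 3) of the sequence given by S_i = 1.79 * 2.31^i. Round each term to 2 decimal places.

This is a geometric sequence.
i=0: S_0 = 1.79 * 2.31^0 = 1.79
i=1: S_1 = 1.79 * 2.31^1 ≈ 4.13
i=2: S_2 = 1.79 * 2.31^2 ≈ 9.55
i=3: S_3 = 1.79 * 2.31^3 ≈ 22.06
The first 4 terms are: [1.79, 4.13, 9.55, 22.06]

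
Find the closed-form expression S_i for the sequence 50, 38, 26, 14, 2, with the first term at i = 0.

Check differences: 38 - 50 = -12
26 - 38 = -12
Common difference d = -12.
First term a = 50.
Formula: S_i = 50 - 12*i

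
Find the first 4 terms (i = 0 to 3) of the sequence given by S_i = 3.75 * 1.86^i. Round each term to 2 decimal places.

This is a geometric sequence.
i=0: S_0 = 3.75 * 1.86^0 = 3.75
i=1: S_1 = 3.75 * 1.86^1 ≈ 6.98
i=2: S_2 = 3.75 * 1.86^2 ≈ 12.97
i=3: S_3 = 3.75 * 1.86^3 ≈ 24.13
The first 4 terms are: [3.75, 6.98, 12.97, 24.13]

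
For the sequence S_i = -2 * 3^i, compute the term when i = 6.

S_6 = -2 * 3^6 = -2 * 729 = -1458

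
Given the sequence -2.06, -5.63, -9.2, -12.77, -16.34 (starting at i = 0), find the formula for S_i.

Check differences: -5.63 - -2.06 = -3.57
-9.2 - -5.63 = -3.57
Common difference d = -3.57.
First term a = -2.06.
Formula: S_i = -2.06 - 3.57*i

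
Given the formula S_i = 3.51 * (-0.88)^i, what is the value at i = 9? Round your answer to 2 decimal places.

S_9 = 3.51 * (-0.88)^9 ≈ 3.51 * -0.3165 ≈ -1.11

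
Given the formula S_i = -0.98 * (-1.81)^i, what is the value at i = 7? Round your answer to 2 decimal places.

S_7 = -0.98 * (-1.81)^7 ≈ -0.98 * -63.6429 ≈ 62.37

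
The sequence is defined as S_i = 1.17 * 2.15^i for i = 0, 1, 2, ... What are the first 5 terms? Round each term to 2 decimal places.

This is a geometric sequence.
i=0: S_0 = 1.17 * 2.15^0 = 1.17
i=1: S_1 = 1.17 * 2.15^1 ≈ 2.52
i=2: S_2 = 1.17 * 2.15^2 ≈ 5.41
i=3: S_3 = 1.17 * 2.15^3 ≈ 11.63
i=4: S_4 = 1.17 * 2.15^4 ≈ 25.0
The first 5 terms are: [1.17, 2.52, 5.41, 11.63, 25.0]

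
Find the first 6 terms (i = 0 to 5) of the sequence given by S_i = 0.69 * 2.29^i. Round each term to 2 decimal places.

This is a geometric sequence.
i=0: S_0 = 0.69 * 2.29^0 = 0.69
i=1: S_1 = 0.69 * 2.29^1 ≈ 1.58
i=2: S_2 = 0.69 * 2.29^2 ≈ 3.62
i=3: S_3 = 0.69 * 2.29^3 ≈ 8.29
i=4: S_4 = 0.69 * 2.29^4 ≈ 18.98
i=5: S_5 = 0.69 * 2.29^5 ≈ 43.45
The first 6 terms are: [0.69, 1.58, 3.62, 8.29, 18.98, 43.45]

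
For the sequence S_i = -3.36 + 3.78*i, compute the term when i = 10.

S_10 = -3.36 + 3.78*10 = -3.36 + 37.8 = 34.44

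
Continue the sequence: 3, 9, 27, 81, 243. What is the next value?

Ratios: 9 / 3 = 3.0
This is a geometric sequence with common ratio r = 3.
Next term = 243 * 3 = 729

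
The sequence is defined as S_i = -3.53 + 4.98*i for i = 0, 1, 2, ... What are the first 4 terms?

This is an arithmetic sequence.
i=0: S_0 = -3.53 + 4.98*0 = -3.53
i=1: S_1 = -3.53 + 4.98*1 = 1.45
i=2: S_2 = -3.53 + 4.98*2 = 6.43
i=3: S_3 = -3.53 + 4.98*3 = 11.41
The first 4 terms are: [-3.53, 1.45, 6.43, 11.41]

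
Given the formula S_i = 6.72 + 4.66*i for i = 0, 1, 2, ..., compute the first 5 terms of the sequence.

This is an arithmetic sequence.
i=0: S_0 = 6.72 + 4.66*0 = 6.72
i=1: S_1 = 6.72 + 4.66*1 = 11.38
i=2: S_2 = 6.72 + 4.66*2 = 16.04
i=3: S_3 = 6.72 + 4.66*3 = 20.7
i=4: S_4 = 6.72 + 4.66*4 = 25.36
The first 5 terms are: [6.72, 11.38, 16.04, 20.7, 25.36]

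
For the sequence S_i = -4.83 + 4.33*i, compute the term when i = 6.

S_6 = -4.83 + 4.33*6 = -4.83 + 25.98 = 21.15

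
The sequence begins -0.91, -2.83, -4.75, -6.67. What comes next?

Differences: -2.83 - -0.91 = -1.92
This is an arithmetic sequence with common difference d = -1.92.
Next term = -6.67 + -1.92 = -8.59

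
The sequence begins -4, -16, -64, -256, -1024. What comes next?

Ratios: -16 / -4 = 4.0
This is a geometric sequence with common ratio r = 4.
Next term = -1024 * 4 = -4096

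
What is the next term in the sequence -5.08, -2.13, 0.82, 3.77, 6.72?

Differences: -2.13 - -5.08 = 2.95
This is an arithmetic sequence with common difference d = 2.95.
Next term = 6.72 + 2.95 = 9.67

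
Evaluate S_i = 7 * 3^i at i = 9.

S_9 = 7 * 3^9 = 7 * 19683 = 137781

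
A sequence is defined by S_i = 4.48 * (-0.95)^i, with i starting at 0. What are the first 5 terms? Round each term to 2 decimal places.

This is a geometric sequence.
i=0: S_0 = 4.48 * (-0.95)^0 = 4.48
i=1: S_1 = 4.48 * (-0.95)^1 ≈ -4.26
i=2: S_2 = 4.48 * (-0.95)^2 ≈ 4.04
i=3: S_3 = 4.48 * (-0.95)^3 ≈ -3.84
i=4: S_4 = 4.48 * (-0.95)^4 ≈ 3.65
The first 5 terms are: [4.48, -4.26, 4.04, -3.84, 3.65]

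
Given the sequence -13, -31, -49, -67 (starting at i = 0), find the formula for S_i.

Check differences: -31 - -13 = -18
-49 - -31 = -18
Common difference d = -18.
First term a = -13.
Formula: S_i = -13 - 18*i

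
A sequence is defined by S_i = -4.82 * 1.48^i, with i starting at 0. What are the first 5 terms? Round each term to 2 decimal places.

This is a geometric sequence.
i=0: S_0 = -4.82 * 1.48^0 = -4.82
i=1: S_1 = -4.82 * 1.48^1 ≈ -7.13
i=2: S_2 = -4.82 * 1.48^2 ≈ -10.56
i=3: S_3 = -4.82 * 1.48^3 ≈ -15.63
i=4: S_4 = -4.82 * 1.48^4 ≈ -23.13
The first 5 terms are: [-4.82, -7.13, -10.56, -15.63, -23.13]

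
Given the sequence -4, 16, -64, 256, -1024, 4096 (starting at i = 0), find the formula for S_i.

Check ratios: 16 / -4 = -4.0
Common ratio r = -4.
First term a = -4.
Formula: S_i = -4 * (-4)^i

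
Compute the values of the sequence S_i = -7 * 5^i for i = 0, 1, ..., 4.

This is a geometric sequence.
i=0: S_0 = -7 * 5^0 = -7
i=1: S_1 = -7 * 5^1 = -35
i=2: S_2 = -7 * 5^2 = -175
i=3: S_3 = -7 * 5^3 = -875
i=4: S_4 = -7 * 5^4 = -4375
The first 5 terms are: [-7, -35, -175, -875, -4375]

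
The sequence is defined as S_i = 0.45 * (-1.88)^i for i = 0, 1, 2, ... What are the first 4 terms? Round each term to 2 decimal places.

This is a geometric sequence.
i=0: S_0 = 0.45 * (-1.88)^0 = 0.45
i=1: S_1 = 0.45 * (-1.88)^1 ≈ -0.85
i=2: S_2 = 0.45 * (-1.88)^2 ≈ 1.59
i=3: S_3 = 0.45 * (-1.88)^3 ≈ -2.99
The first 4 terms are: [0.45, -0.85, 1.59, -2.99]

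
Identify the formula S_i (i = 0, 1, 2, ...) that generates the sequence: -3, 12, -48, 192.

Check ratios: 12 / -3 = -4.0
Common ratio r = -4.
First term a = -3.
Formula: S_i = -3 * (-4)^i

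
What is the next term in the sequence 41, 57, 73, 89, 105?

Differences: 57 - 41 = 16
This is an arithmetic sequence with common difference d = 16.
Next term = 105 + 16 = 121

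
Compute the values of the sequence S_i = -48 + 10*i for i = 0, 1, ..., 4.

This is an arithmetic sequence.
i=0: S_0 = -48 + 10*0 = -48
i=1: S_1 = -48 + 10*1 = -38
i=2: S_2 = -48 + 10*2 = -28
i=3: S_3 = -48 + 10*3 = -18
i=4: S_4 = -48 + 10*4 = -8
The first 5 terms are: [-48, -38, -28, -18, -8]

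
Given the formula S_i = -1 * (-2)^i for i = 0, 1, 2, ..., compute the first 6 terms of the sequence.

This is a geometric sequence.
i=0: S_0 = -1 * (-2)^0 = -1
i=1: S_1 = -1 * (-2)^1 = 2
i=2: S_2 = -1 * (-2)^2 = -4
i=3: S_3 = -1 * (-2)^3 = 8
i=4: S_4 = -1 * (-2)^4 = -16
i=5: S_5 = -1 * (-2)^5 = 32
The first 6 terms are: [-1, 2, -4, 8, -16, 32]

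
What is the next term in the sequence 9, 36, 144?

Ratios: 36 / 9 = 4.0
This is a geometric sequence with common ratio r = 4.
Next term = 144 * 4 = 576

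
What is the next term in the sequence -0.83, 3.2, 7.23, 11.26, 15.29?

Differences: 3.2 - -0.83 = 4.03
This is an arithmetic sequence with common difference d = 4.03.
Next term = 15.29 + 4.03 = 19.32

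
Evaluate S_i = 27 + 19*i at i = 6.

S_6 = 27 + 19*6 = 27 + 114 = 141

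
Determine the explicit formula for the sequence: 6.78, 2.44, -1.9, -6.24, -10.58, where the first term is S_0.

Check differences: 2.44 - 6.78 = -4.34
-1.9 - 2.44 = -4.34
Common difference d = -4.34.
First term a = 6.78.
Formula: S_i = 6.78 - 4.34*i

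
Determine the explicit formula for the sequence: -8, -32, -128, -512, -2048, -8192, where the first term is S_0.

Check ratios: -32 / -8 = 4.0
Common ratio r = 4.
First term a = -8.
Formula: S_i = -8 * 4^i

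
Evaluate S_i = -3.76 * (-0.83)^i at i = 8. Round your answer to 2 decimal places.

S_8 = -3.76 * (-0.83)^8 ≈ -3.76 * 0.2252 ≈ -0.85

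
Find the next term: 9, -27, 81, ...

Ratios: -27 / 9 = -3.0
This is a geometric sequence with common ratio r = -3.
Next term = 81 * -3 = -243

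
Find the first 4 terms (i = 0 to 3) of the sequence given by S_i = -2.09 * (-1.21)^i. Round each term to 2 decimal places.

This is a geometric sequence.
i=0: S_0 = -2.09 * (-1.21)^0 = -2.09
i=1: S_1 = -2.09 * (-1.21)^1 ≈ 2.53
i=2: S_2 = -2.09 * (-1.21)^2 ≈ -3.06
i=3: S_3 = -2.09 * (-1.21)^3 ≈ 3.7
The first 4 terms are: [-2.09, 2.53, -3.06, 3.7]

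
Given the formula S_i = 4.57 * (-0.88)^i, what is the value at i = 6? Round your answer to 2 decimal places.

S_6 = 4.57 * (-0.88)^6 ≈ 4.57 * 0.4644 ≈ 2.12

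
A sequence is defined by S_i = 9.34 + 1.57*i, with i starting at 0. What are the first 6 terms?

This is an arithmetic sequence.
i=0: S_0 = 9.34 + 1.57*0 = 9.34
i=1: S_1 = 9.34 + 1.57*1 = 10.91
i=2: S_2 = 9.34 + 1.57*2 = 12.48
i=3: S_3 = 9.34 + 1.57*3 = 14.05
i=4: S_4 = 9.34 + 1.57*4 = 15.62
i=5: S_5 = 9.34 + 1.57*5 = 17.19
The first 6 terms are: [9.34, 10.91, 12.48, 14.05, 15.62, 17.19]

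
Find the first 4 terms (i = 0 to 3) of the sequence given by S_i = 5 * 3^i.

This is a geometric sequence.
i=0: S_0 = 5 * 3^0 = 5
i=1: S_1 = 5 * 3^1 = 15
i=2: S_2 = 5 * 3^2 = 45
i=3: S_3 = 5 * 3^3 = 135
The first 4 terms are: [5, 15, 45, 135]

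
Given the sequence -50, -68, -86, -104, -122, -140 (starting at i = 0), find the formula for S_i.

Check differences: -68 - -50 = -18
-86 - -68 = -18
Common difference d = -18.
First term a = -50.
Formula: S_i = -50 - 18*i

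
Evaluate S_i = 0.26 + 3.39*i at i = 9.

S_9 = 0.26 + 3.39*9 = 0.26 + 30.51 = 30.77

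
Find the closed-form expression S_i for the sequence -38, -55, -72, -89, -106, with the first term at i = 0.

Check differences: -55 - -38 = -17
-72 - -55 = -17
Common difference d = -17.
First term a = -38.
Formula: S_i = -38 - 17*i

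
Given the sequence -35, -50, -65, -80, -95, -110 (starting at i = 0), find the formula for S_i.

Check differences: -50 - -35 = -15
-65 - -50 = -15
Common difference d = -15.
First term a = -35.
Formula: S_i = -35 - 15*i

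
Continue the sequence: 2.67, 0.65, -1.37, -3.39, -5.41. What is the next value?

Differences: 0.65 - 2.67 = -2.02
This is an arithmetic sequence with common difference d = -2.02.
Next term = -5.41 + -2.02 = -7.43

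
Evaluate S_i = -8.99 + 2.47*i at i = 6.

S_6 = -8.99 + 2.47*6 = -8.99 + 14.82 = 5.83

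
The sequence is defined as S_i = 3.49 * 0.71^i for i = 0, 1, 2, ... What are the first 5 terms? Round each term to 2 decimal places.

This is a geometric sequence.
i=0: S_0 = 3.49 * 0.71^0 = 3.49
i=1: S_1 = 3.49 * 0.71^1 ≈ 2.48
i=2: S_2 = 3.49 * 0.71^2 ≈ 1.76
i=3: S_3 = 3.49 * 0.71^3 ≈ 1.25
i=4: S_4 = 3.49 * 0.71^4 ≈ 0.89
The first 5 terms are: [3.49, 2.48, 1.76, 1.25, 0.89]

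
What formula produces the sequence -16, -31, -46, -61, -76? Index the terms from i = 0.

Check differences: -31 - -16 = -15
-46 - -31 = -15
Common difference d = -15.
First term a = -16.
Formula: S_i = -16 - 15*i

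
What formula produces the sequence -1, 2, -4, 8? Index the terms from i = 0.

Check ratios: 2 / -1 = -2.0
Common ratio r = -2.
First term a = -1.
Formula: S_i = -1 * (-2)^i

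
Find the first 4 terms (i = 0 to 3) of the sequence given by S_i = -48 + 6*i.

This is an arithmetic sequence.
i=0: S_0 = -48 + 6*0 = -48
i=1: S_1 = -48 + 6*1 = -42
i=2: S_2 = -48 + 6*2 = -36
i=3: S_3 = -48 + 6*3 = -30
The first 4 terms are: [-48, -42, -36, -30]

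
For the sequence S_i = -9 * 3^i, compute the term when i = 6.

S_6 = -9 * 3^6 = -9 * 729 = -6561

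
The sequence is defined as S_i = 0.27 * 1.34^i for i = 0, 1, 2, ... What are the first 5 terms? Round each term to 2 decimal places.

This is a geometric sequence.
i=0: S_0 = 0.27 * 1.34^0 = 0.27
i=1: S_1 = 0.27 * 1.34^1 ≈ 0.36
i=2: S_2 = 0.27 * 1.34^2 ≈ 0.48
i=3: S_3 = 0.27 * 1.34^3 ≈ 0.65
i=4: S_4 = 0.27 * 1.34^4 ≈ 0.87
The first 5 terms are: [0.27, 0.36, 0.48, 0.65, 0.87]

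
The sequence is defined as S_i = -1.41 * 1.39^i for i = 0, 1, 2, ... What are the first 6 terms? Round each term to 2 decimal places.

This is a geometric sequence.
i=0: S_0 = -1.41 * 1.39^0 = -1.41
i=1: S_1 = -1.41 * 1.39^1 ≈ -1.96
i=2: S_2 = -1.41 * 1.39^2 ≈ -2.72
i=3: S_3 = -1.41 * 1.39^3 ≈ -3.79
i=4: S_4 = -1.41 * 1.39^4 ≈ -5.26
i=5: S_5 = -1.41 * 1.39^5 ≈ -7.32
The first 6 terms are: [-1.41, -1.96, -2.72, -3.79, -5.26, -7.32]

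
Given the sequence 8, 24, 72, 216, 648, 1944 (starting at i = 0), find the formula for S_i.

Check ratios: 24 / 8 = 3.0
Common ratio r = 3.
First term a = 8.
Formula: S_i = 8 * 3^i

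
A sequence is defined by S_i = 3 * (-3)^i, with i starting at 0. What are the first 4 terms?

This is a geometric sequence.
i=0: S_0 = 3 * (-3)^0 = 3
i=1: S_1 = 3 * (-3)^1 = -9
i=2: S_2 = 3 * (-3)^2 = 27
i=3: S_3 = 3 * (-3)^3 = -81
The first 4 terms are: [3, -9, 27, -81]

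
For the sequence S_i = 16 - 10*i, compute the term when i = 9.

S_9 = 16 + -10*9 = 16 + -90 = -74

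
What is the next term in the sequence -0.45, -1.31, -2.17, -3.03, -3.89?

Differences: -1.31 - -0.45 = -0.86
This is an arithmetic sequence with common difference d = -0.86.
Next term = -3.89 + -0.86 = -4.75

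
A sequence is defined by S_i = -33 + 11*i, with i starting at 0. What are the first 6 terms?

This is an arithmetic sequence.
i=0: S_0 = -33 + 11*0 = -33
i=1: S_1 = -33 + 11*1 = -22
i=2: S_2 = -33 + 11*2 = -11
i=3: S_3 = -33 + 11*3 = 0
i=4: S_4 = -33 + 11*4 = 11
i=5: S_5 = -33 + 11*5 = 22
The first 6 terms are: [-33, -22, -11, 0, 11, 22]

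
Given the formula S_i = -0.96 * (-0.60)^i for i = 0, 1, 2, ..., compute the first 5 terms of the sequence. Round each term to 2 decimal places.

This is a geometric sequence.
i=0: S_0 = -0.96 * (-0.6)^0 = -0.96
i=1: S_1 = -0.96 * (-0.6)^1 ≈ 0.58
i=2: S_2 = -0.96 * (-0.6)^2 ≈ -0.35
i=3: S_3 = -0.96 * (-0.6)^3 ≈ 0.21
i=4: S_4 = -0.96 * (-0.6)^4 ≈ -0.12
The first 5 terms are: [-0.96, 0.58, -0.35, 0.21, -0.12]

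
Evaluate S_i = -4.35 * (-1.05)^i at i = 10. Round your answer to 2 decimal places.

S_10 = -4.35 * (-1.05)^10 ≈ -4.35 * 1.6289 ≈ -7.09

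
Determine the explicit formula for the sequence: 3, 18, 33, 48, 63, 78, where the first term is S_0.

Check differences: 18 - 3 = 15
33 - 18 = 15
Common difference d = 15.
First term a = 3.
Formula: S_i = 3 + 15*i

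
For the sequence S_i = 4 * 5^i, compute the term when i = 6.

S_6 = 4 * 5^6 = 4 * 15625 = 62500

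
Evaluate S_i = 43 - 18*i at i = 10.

S_10 = 43 + -18*10 = 43 + -180 = -137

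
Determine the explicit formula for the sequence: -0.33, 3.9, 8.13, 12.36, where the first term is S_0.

Check differences: 3.9 - -0.33 = 4.23
8.13 - 3.9 = 4.23
Common difference d = 4.23.
First term a = -0.33.
Formula: S_i = -0.33 + 4.23*i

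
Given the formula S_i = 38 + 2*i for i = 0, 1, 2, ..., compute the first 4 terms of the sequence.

This is an arithmetic sequence.
i=0: S_0 = 38 + 2*0 = 38
i=1: S_1 = 38 + 2*1 = 40
i=2: S_2 = 38 + 2*2 = 42
i=3: S_3 = 38 + 2*3 = 44
The first 4 terms are: [38, 40, 42, 44]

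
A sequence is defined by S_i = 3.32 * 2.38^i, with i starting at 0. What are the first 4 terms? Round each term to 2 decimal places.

This is a geometric sequence.
i=0: S_0 = 3.32 * 2.38^0 = 3.32
i=1: S_1 = 3.32 * 2.38^1 ≈ 7.9
i=2: S_2 = 3.32 * 2.38^2 ≈ 18.81
i=3: S_3 = 3.32 * 2.38^3 ≈ 44.76
The first 4 terms are: [3.32, 7.9, 18.81, 44.76]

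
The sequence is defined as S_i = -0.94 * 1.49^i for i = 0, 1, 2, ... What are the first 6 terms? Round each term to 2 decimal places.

This is a geometric sequence.
i=0: S_0 = -0.94 * 1.49^0 = -0.94
i=1: S_1 = -0.94 * 1.49^1 ≈ -1.4
i=2: S_2 = -0.94 * 1.49^2 ≈ -2.09
i=3: S_3 = -0.94 * 1.49^3 ≈ -3.11
i=4: S_4 = -0.94 * 1.49^4 ≈ -4.63
i=5: S_5 = -0.94 * 1.49^5 ≈ -6.9
The first 6 terms are: [-0.94, -1.4, -2.09, -3.11, -4.63, -6.9]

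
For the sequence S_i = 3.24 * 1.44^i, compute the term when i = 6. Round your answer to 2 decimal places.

S_6 = 3.24 * 1.44^6 ≈ 3.24 * 8.9161 ≈ 28.89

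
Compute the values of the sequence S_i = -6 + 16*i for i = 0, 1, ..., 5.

This is an arithmetic sequence.
i=0: S_0 = -6 + 16*0 = -6
i=1: S_1 = -6 + 16*1 = 10
i=2: S_2 = -6 + 16*2 = 26
i=3: S_3 = -6 + 16*3 = 42
i=4: S_4 = -6 + 16*4 = 58
i=5: S_5 = -6 + 16*5 = 74
The first 6 terms are: [-6, 10, 26, 42, 58, 74]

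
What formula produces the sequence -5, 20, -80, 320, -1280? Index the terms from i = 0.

Check ratios: 20 / -5 = -4.0
Common ratio r = -4.
First term a = -5.
Formula: S_i = -5 * (-4)^i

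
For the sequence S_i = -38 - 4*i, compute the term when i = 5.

S_5 = -38 + -4*5 = -38 + -20 = -58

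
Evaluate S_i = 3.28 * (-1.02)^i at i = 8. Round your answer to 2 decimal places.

S_8 = 3.28 * (-1.02)^8 ≈ 3.28 * 1.1717 ≈ 3.84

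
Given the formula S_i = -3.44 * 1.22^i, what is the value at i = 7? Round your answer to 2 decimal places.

S_7 = -3.44 * 1.22^7 ≈ -3.44 * 4.0227 ≈ -13.84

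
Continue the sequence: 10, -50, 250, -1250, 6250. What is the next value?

Ratios: -50 / 10 = -5.0
This is a geometric sequence with common ratio r = -5.
Next term = 6250 * -5 = -31250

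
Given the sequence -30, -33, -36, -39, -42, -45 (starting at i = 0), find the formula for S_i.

Check differences: -33 - -30 = -3
-36 - -33 = -3
Common difference d = -3.
First term a = -30.
Formula: S_i = -30 - 3*i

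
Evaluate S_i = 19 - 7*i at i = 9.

S_9 = 19 + -7*9 = 19 + -63 = -44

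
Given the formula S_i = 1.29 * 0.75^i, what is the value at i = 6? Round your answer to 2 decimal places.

S_6 = 1.29 * 0.75^6 ≈ 1.29 * 0.178 ≈ 0.23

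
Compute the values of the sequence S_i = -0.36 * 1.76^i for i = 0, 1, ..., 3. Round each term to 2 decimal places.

This is a geometric sequence.
i=0: S_0 = -0.36 * 1.76^0 = -0.36
i=1: S_1 = -0.36 * 1.76^1 ≈ -0.63
i=2: S_2 = -0.36 * 1.76^2 ≈ -1.12
i=3: S_3 = -0.36 * 1.76^3 ≈ -1.96
The first 4 terms are: [-0.36, -0.63, -1.12, -1.96]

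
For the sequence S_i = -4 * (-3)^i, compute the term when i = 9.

S_9 = -4 * (-3)^9 = -4 * -19683 = 78732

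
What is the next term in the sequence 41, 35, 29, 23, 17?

Differences: 35 - 41 = -6
This is an arithmetic sequence with common difference d = -6.
Next term = 17 + -6 = 11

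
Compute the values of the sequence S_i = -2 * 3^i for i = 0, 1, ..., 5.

This is a geometric sequence.
i=0: S_0 = -2 * 3^0 = -2
i=1: S_1 = -2 * 3^1 = -6
i=2: S_2 = -2 * 3^2 = -18
i=3: S_3 = -2 * 3^3 = -54
i=4: S_4 = -2 * 3^4 = -162
i=5: S_5 = -2 * 3^5 = -486
The first 6 terms are: [-2, -6, -18, -54, -162, -486]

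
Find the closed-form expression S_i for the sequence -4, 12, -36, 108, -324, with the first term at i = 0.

Check ratios: 12 / -4 = -3.0
Common ratio r = -3.
First term a = -4.
Formula: S_i = -4 * (-3)^i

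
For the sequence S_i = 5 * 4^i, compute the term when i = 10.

S_10 = 5 * 4^10 = 5 * 1048576 = 5242880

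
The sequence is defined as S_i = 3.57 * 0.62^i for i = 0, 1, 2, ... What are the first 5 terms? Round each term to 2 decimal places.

This is a geometric sequence.
i=0: S_0 = 3.57 * 0.62^0 = 3.57
i=1: S_1 = 3.57 * 0.62^1 ≈ 2.21
i=2: S_2 = 3.57 * 0.62^2 ≈ 1.37
i=3: S_3 = 3.57 * 0.62^3 ≈ 0.85
i=4: S_4 = 3.57 * 0.62^4 ≈ 0.53
The first 5 terms are: [3.57, 2.21, 1.37, 0.85, 0.53]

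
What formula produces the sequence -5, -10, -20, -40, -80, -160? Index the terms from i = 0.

Check ratios: -10 / -5 = 2.0
Common ratio r = 2.
First term a = -5.
Formula: S_i = -5 * 2^i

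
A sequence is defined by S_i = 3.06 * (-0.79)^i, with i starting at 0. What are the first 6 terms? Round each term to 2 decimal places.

This is a geometric sequence.
i=0: S_0 = 3.06 * (-0.79)^0 = 3.06
i=1: S_1 = 3.06 * (-0.79)^1 ≈ -2.42
i=2: S_2 = 3.06 * (-0.79)^2 ≈ 1.91
i=3: S_3 = 3.06 * (-0.79)^3 ≈ -1.51
i=4: S_4 = 3.06 * (-0.79)^4 ≈ 1.19
i=5: S_5 = 3.06 * (-0.79)^5 ≈ -0.94
The first 6 terms are: [3.06, -2.42, 1.91, -1.51, 1.19, -0.94]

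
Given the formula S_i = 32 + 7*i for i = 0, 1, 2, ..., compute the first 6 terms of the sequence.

This is an arithmetic sequence.
i=0: S_0 = 32 + 7*0 = 32
i=1: S_1 = 32 + 7*1 = 39
i=2: S_2 = 32 + 7*2 = 46
i=3: S_3 = 32 + 7*3 = 53
i=4: S_4 = 32 + 7*4 = 60
i=5: S_5 = 32 + 7*5 = 67
The first 6 terms are: [32, 39, 46, 53, 60, 67]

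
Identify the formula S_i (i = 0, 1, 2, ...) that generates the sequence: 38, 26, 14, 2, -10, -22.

Check differences: 26 - 38 = -12
14 - 26 = -12
Common difference d = -12.
First term a = 38.
Formula: S_i = 38 - 12*i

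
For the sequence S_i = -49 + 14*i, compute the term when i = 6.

S_6 = -49 + 14*6 = -49 + 84 = 35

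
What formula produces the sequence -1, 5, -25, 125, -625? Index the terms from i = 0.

Check ratios: 5 / -1 = -5.0
Common ratio r = -5.
First term a = -1.
Formula: S_i = -1 * (-5)^i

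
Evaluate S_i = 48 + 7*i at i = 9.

S_9 = 48 + 7*9 = 48 + 63 = 111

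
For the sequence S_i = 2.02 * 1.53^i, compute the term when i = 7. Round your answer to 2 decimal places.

S_7 = 2.02 * 1.53^7 ≈ 2.02 * 19.6264 ≈ 39.65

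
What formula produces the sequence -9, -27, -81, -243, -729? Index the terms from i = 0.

Check ratios: -27 / -9 = 3.0
Common ratio r = 3.
First term a = -9.
Formula: S_i = -9 * 3^i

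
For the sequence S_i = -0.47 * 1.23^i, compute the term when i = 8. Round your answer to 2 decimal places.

S_8 = -0.47 * 1.23^8 ≈ -0.47 * 5.2389 ≈ -2.46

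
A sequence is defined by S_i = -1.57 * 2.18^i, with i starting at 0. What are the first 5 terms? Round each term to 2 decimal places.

This is a geometric sequence.
i=0: S_0 = -1.57 * 2.18^0 = -1.57
i=1: S_1 = -1.57 * 2.18^1 ≈ -3.42
i=2: S_2 = -1.57 * 2.18^2 ≈ -7.46
i=3: S_3 = -1.57 * 2.18^3 ≈ -16.27
i=4: S_4 = -1.57 * 2.18^4 ≈ -35.46
The first 5 terms are: [-1.57, -3.42, -7.46, -16.27, -35.46]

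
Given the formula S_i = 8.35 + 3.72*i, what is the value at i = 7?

S_7 = 8.35 + 3.72*7 = 8.35 + 26.04 = 34.39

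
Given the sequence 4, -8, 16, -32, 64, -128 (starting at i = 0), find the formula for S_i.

Check ratios: -8 / 4 = -2.0
Common ratio r = -2.
First term a = 4.
Formula: S_i = 4 * (-2)^i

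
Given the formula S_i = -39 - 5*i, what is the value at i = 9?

S_9 = -39 + -5*9 = -39 + -45 = -84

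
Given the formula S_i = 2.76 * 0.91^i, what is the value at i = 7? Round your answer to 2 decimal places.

S_7 = 2.76 * 0.91^7 ≈ 2.76 * 0.5168 ≈ 1.43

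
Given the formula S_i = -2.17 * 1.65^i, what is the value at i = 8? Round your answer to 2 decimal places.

S_8 = -2.17 * 1.65^8 ≈ -2.17 * 54.9378 ≈ -119.22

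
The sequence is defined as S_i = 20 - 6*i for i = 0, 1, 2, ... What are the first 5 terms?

This is an arithmetic sequence.
i=0: S_0 = 20 + -6*0 = 20
i=1: S_1 = 20 + -6*1 = 14
i=2: S_2 = 20 + -6*2 = 8
i=3: S_3 = 20 + -6*3 = 2
i=4: S_4 = 20 + -6*4 = -4
The first 5 terms are: [20, 14, 8, 2, -4]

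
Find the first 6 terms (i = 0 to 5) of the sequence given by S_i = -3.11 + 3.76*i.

This is an arithmetic sequence.
i=0: S_0 = -3.11 + 3.76*0 = -3.11
i=1: S_1 = -3.11 + 3.76*1 = 0.65
i=2: S_2 = -3.11 + 3.76*2 = 4.41
i=3: S_3 = -3.11 + 3.76*3 = 8.17
i=4: S_4 = -3.11 + 3.76*4 = 11.93
i=5: S_5 = -3.11 + 3.76*5 = 15.69
The first 6 terms are: [-3.11, 0.65, 4.41, 8.17, 11.93, 15.69]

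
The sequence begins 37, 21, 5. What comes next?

Differences: 21 - 37 = -16
This is an arithmetic sequence with common difference d = -16.
Next term = 5 + -16 = -11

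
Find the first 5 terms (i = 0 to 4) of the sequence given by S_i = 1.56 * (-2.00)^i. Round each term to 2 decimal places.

This is a geometric sequence.
i=0: S_0 = 1.56 * (-2.0)^0 = 1.56
i=1: S_1 = 1.56 * (-2.0)^1 = -3.12
i=2: S_2 = 1.56 * (-2.0)^2 = 6.24
i=3: S_3 = 1.56 * (-2.0)^3 = -12.48
i=4: S_4 = 1.56 * (-2.0)^4 = 24.96
The first 5 terms are: [1.56, -3.12, 6.24, -12.48, 24.96]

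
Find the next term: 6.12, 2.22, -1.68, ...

Differences: 2.22 - 6.12 = -3.9
This is an arithmetic sequence with common difference d = -3.9.
Next term = -1.68 + -3.9 = -5.58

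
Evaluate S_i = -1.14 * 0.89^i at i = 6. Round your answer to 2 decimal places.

S_6 = -1.14 * 0.89^6 ≈ -1.14 * 0.497 ≈ -0.57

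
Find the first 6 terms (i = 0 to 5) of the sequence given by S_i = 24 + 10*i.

This is an arithmetic sequence.
i=0: S_0 = 24 + 10*0 = 24
i=1: S_1 = 24 + 10*1 = 34
i=2: S_2 = 24 + 10*2 = 44
i=3: S_3 = 24 + 10*3 = 54
i=4: S_4 = 24 + 10*4 = 64
i=5: S_5 = 24 + 10*5 = 74
The first 6 terms are: [24, 34, 44, 54, 64, 74]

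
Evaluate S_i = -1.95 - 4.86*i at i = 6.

S_6 = -1.95 + -4.86*6 = -1.95 + -29.16 = -31.11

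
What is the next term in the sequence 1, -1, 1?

Ratios: -1 / 1 = -1.0
This is a geometric sequence with common ratio r = -1.
Next term = 1 * -1 = -1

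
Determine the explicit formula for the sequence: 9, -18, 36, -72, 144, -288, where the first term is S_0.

Check ratios: -18 / 9 = -2.0
Common ratio r = -2.
First term a = 9.
Formula: S_i = 9 * (-2)^i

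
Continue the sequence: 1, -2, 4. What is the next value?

Ratios: -2 / 1 = -2.0
This is a geometric sequence with common ratio r = -2.
Next term = 4 * -2 = -8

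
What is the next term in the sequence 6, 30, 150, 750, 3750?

Ratios: 30 / 6 = 5.0
This is a geometric sequence with common ratio r = 5.
Next term = 3750 * 5 = 18750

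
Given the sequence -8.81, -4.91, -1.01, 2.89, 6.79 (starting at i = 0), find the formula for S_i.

Check differences: -4.91 - -8.81 = 3.9
-1.01 - -4.91 = 3.9
Common difference d = 3.9.
First term a = -8.81.
Formula: S_i = -8.81 + 3.90*i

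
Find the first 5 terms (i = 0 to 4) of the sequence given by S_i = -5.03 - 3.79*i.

This is an arithmetic sequence.
i=0: S_0 = -5.03 + -3.79*0 = -5.03
i=1: S_1 = -5.03 + -3.79*1 = -8.82
i=2: S_2 = -5.03 + -3.79*2 = -12.61
i=3: S_3 = -5.03 + -3.79*3 = -16.4
i=4: S_4 = -5.03 + -3.79*4 = -20.19
The first 5 terms are: [-5.03, -8.82, -12.61, -16.4, -20.19]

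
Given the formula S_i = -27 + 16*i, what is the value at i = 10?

S_10 = -27 + 16*10 = -27 + 160 = 133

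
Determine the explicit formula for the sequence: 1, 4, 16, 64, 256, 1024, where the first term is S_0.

Check ratios: 4 / 1 = 4.0
Common ratio r = 4.
First term a = 1.
Formula: S_i = 1 * 4^i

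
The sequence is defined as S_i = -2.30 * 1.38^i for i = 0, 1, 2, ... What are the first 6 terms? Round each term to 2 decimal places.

This is a geometric sequence.
i=0: S_0 = -2.3 * 1.38^0 = -2.3
i=1: S_1 = -2.3 * 1.38^1 ≈ -3.17
i=2: S_2 = -2.3 * 1.38^2 ≈ -4.38
i=3: S_3 = -2.3 * 1.38^3 ≈ -6.04
i=4: S_4 = -2.3 * 1.38^4 ≈ -8.34
i=5: S_5 = -2.3 * 1.38^5 ≈ -11.51
The first 6 terms are: [-2.3, -3.17, -4.38, -6.04, -8.34, -11.51]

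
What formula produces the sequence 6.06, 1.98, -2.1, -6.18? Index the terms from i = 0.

Check differences: 1.98 - 6.06 = -4.08
-2.1 - 1.98 = -4.08
Common difference d = -4.08.
First term a = 6.06.
Formula: S_i = 6.06 - 4.08*i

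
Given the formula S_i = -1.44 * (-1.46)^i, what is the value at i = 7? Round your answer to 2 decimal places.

S_7 = -1.44 * (-1.46)^7 ≈ -1.44 * -14.1407 ≈ 20.36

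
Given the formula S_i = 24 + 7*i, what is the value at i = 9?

S_9 = 24 + 7*9 = 24 + 63 = 87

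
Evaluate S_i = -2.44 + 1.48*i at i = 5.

S_5 = -2.44 + 1.48*5 = -2.44 + 7.4 = 4.96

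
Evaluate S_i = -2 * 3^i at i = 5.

S_5 = -2 * 3^5 = -2 * 243 = -486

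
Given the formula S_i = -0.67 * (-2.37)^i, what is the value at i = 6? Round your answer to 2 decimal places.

S_6 = -0.67 * (-2.37)^6 ≈ -0.67 * 177.2108 ≈ -118.73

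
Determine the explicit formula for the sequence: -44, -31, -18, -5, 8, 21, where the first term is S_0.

Check differences: -31 - -44 = 13
-18 - -31 = 13
Common difference d = 13.
First term a = -44.
Formula: S_i = -44 + 13*i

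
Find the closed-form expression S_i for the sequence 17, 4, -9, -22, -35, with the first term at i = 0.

Check differences: 4 - 17 = -13
-9 - 4 = -13
Common difference d = -13.
First term a = 17.
Formula: S_i = 17 - 13*i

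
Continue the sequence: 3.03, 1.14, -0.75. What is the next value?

Differences: 1.14 - 3.03 = -1.89
This is an arithmetic sequence with common difference d = -1.89.
Next term = -0.75 + -1.89 = -2.64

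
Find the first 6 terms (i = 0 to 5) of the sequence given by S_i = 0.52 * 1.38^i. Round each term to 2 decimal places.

This is a geometric sequence.
i=0: S_0 = 0.52 * 1.38^0 = 0.52
i=1: S_1 = 0.52 * 1.38^1 ≈ 0.72
i=2: S_2 = 0.52 * 1.38^2 ≈ 0.99
i=3: S_3 = 0.52 * 1.38^3 ≈ 1.37
i=4: S_4 = 0.52 * 1.38^4 ≈ 1.89
i=5: S_5 = 0.52 * 1.38^5 ≈ 2.6
The first 6 terms are: [0.52, 0.72, 0.99, 1.37, 1.89, 2.6]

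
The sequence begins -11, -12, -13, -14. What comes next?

Differences: -12 - -11 = -1
This is an arithmetic sequence with common difference d = -1.
Next term = -14 + -1 = -15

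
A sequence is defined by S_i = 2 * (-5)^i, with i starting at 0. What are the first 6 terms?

This is a geometric sequence.
i=0: S_0 = 2 * (-5)^0 = 2
i=1: S_1 = 2 * (-5)^1 = -10
i=2: S_2 = 2 * (-5)^2 = 50
i=3: S_3 = 2 * (-5)^3 = -250
i=4: S_4 = 2 * (-5)^4 = 1250
i=5: S_5 = 2 * (-5)^5 = -6250
The first 6 terms are: [2, -10, 50, -250, 1250, -6250]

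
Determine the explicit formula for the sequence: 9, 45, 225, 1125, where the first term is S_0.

Check ratios: 45 / 9 = 5.0
Common ratio r = 5.
First term a = 9.
Formula: S_i = 9 * 5^i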